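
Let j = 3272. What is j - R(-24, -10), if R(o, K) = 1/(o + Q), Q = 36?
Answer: 39263/12 ≈ 3271.9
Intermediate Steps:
R(o, K) = 1/(36 + o) (R(o, K) = 1/(o + 36) = 1/(36 + o))
j - R(-24, -10) = 3272 - 1/(36 - 24) = 3272 - 1/12 = 39263/12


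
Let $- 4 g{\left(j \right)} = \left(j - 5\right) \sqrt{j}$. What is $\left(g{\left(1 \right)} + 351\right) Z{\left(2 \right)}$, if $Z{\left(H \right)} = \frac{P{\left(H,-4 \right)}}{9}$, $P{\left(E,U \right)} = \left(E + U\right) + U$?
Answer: $- \frac{704}{3} \approx -234.67$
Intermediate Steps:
$P{\left(E,U \right)} = E + 2 U$
$g{\left(j \right)} = - \frac{\sqrt{j} \left(-5 + j\right)}{4}$ ($g{\left(j \right)} = - \frac{\left(j - 5\right) \sqrt{j}}{4} = - \frac{\left(-5 + j\right) \sqrt{j}}{4} = - \frac{\sqrt{j} \left(-5 + j\right)}{4}$)
$Z{\left(H \right)} = - \frac{8}{9} + \frac{H}{9}$ ($Z{\left(H \right)} = \frac{H + 2 \left(-4\right)}{9} = \left(H - 8\right) \frac{1}{9} = \left(-8 + H\right) \frac{1}{9} = - \frac{8}{9} + \frac{H}{9}$)
$\left(g{\left(1 \right)} + 351\right) Z{\left(2 \right)} = \left(\frac{\sqrt{1} \left(5 - 1\right)}{4} + 351\right) \left(- \frac{8}{9} + \frac{1}{9} \cdot 2\right) = \left(\frac{1}{4} \cdot 1 \left(5 - 1\right) + 351\right) \left(- \frac{8}{9} + \frac{2}{9}\right) = \left(\frac{1}{4} \cdot 1 \cdot 4 + 351\right) \left(- \frac{2}{3}\right) = \left(1 + 351\right) \left(- \frac{2}{3}\right) = 352 \left(- \frac{2}{3}\right) = - \frac{704}{3}$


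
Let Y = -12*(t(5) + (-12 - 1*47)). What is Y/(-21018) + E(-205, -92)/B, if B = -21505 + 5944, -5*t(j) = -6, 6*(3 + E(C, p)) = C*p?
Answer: -191991589/817652745 ≈ -0.23481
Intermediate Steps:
E(C, p) = -3 + C*p/6 (E(C, p) = -3 + (C*p)/6 = -3 + C*p/6)
t(j) = 6/5 (t(j) = -1/5*(-6) = 6/5)
Y = 3468/5 (Y = -12*(6/5 + (-12 - 1*47)) = -12*(6/5 + (-12 - 47)) = -12*(6/5 - 59) = -12*(-289/5) = 3468/5 ≈ 693.60)
B = -15561
Y/(-21018) + E(-205, -92)/B = (3468/5)/(-21018) + (-3 + (1/6)*(-205)*(-92))/(-15561) = (3468/5)*(-1/21018) + (-3 + 9430/3)*(-1/15561) = -578/17515 + (9421/3)*(-1/15561) = -578/17515 - 9421/46683 = -191991589/817652745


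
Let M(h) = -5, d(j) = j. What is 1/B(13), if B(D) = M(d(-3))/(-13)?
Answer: 13/5 ≈ 2.6000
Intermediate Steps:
B(D) = 5/13 (B(D) = -5/(-13) = -5*(-1/13) = 5/13)
1/B(13) = 1/(5/13) = 13/5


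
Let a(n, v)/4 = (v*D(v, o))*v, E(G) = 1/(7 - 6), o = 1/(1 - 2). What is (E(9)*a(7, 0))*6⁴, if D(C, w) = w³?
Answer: 0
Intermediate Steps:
o = -1 (o = 1/(-1) = -1)
E(G) = 1 (E(G) = 1/1 = 1)
a(n, v) = -4*v² (a(n, v) = 4*((v*(-1)³)*v) = 4*((v*(-1))*v) = 4*((-v)*v) = 4*(-v²) = -4*v²)
(E(9)*a(7, 0))*6⁴ = (1*(-4*0²))*6⁴ = (1*(-4*0))*1296 = (1*0)*1296 = 0*1296 = 0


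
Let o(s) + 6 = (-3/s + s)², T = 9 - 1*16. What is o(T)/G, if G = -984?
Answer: -911/24108 ≈ -0.037788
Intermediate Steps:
T = -7 (T = 9 - 16 = -7)
o(s) = -6 + (s - 3/s)² (o(s) = -6 + (-3/s + s)² = -6 + (s - 3/s)²)
o(T)/G = (-12 + (-7)² + 9/(-7)²)/(-984) = (-12 + 49 + 9*(1/49))*(-1/984) = (-12 + 49 + 9/49)*(-1/984) = (1822/49)*(-1/984) = -911/24108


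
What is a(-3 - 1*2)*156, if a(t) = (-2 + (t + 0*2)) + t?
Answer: -1872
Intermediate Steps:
a(t) = -2 + 2*t (a(t) = (-2 + (t + 0)) + t = (-2 + t) + t = -2 + 2*t)
a(-3 - 1*2)*156 = (-2 + 2*(-3 - 1*2))*156 = (-2 + 2*(-3 - 2))*156 = (-2 + 2*(-5))*156 = (-2 - 10)*156 = -12*156 = -1872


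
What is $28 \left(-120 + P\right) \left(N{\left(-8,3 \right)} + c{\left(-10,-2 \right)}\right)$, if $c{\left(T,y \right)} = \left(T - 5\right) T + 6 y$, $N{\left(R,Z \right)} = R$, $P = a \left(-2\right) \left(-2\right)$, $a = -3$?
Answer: $-480480$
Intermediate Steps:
$P = -12$ ($P = \left(-3\right) \left(-2\right) \left(-2\right) = 6 \left(-2\right) = -12$)
$c{\left(T,y \right)} = 6 y + T \left(-5 + T\right)$ ($c{\left(T,y \right)} = \left(-5 + T\right) T + 6 y = T \left(-5 + T\right) + 6 y = 6 y + T \left(-5 + T\right)$)
$28 \left(-120 + P\right) \left(N{\left(-8,3 \right)} + c{\left(-10,-2 \right)}\right) = 28 \left(-120 - 12\right) \left(-8 + \left(\left(-10\right)^{2} - -50 + 6 \left(-2\right)\right)\right) = 28 \left(- 132 \left(-8 + \left(100 + 50 - 12\right)\right)\right) = 28 \left(- 132 \left(-8 + 138\right)\right) = 28 \left(\left(-132\right) 130\right) = 28 \left(-17160\right) = -480480$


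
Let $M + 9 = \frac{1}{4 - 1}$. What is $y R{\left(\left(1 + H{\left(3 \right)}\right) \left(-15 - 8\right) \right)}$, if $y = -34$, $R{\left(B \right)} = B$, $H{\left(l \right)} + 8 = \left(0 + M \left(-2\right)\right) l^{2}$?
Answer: $116518$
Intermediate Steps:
$M = - \frac{26}{3}$ ($M = -9 + \frac{1}{4 - 1} = -9 + \frac{1}{3} = - \frac{26}{3} \approx -8.6667$)
$H{\left(l \right)} = -8 + \frac{52 l^{2}}{3}$ ($H{\left(l \right)} = -8 + \left(0 - - \frac{52}{3}\right) l^{2} = -8 + \left(0 + \frac{52}{3}\right) l^{2} = -8 + \frac{52 l^{2}}{3}$)
$y R{\left(\left(1 + H{\left(3 \right)}\right) \left(-15 - 8\right) \right)} = - 34 \left(1 - \left(8 - \frac{52 \cdot 3^{2}}{3}\right)\right) \left(-15 - 8\right) = - 34 \left(1 + \left(-8 + \frac{52}{3} \cdot 9\right)\right) \left(-23\right) = - 34 \left(1 + \left(-8 + 156\right)\right) \left(-23\right) = - 34 \left(1 + 148\right) \left(-23\right) = - 34 \cdot 149 \left(-23\right) = \left(-34\right) \left(-3427\right) = 116518$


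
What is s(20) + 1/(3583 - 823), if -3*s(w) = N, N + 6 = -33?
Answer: 35881/2760 ≈ 13.000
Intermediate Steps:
N = -39 (N = -6 - 33 = -39)
s(w) = 13 (s(w) = -1/3*(-39) = 13)
s(20) + 1/(3583 - 823) = 13 + 1/(3583 - 823) = 13 + 1/2760 = 35881/2760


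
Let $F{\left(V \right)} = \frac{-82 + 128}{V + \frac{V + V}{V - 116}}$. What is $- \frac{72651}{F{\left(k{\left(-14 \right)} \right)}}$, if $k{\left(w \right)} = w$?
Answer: $\frac{32547648}{1495} \approx 21771.0$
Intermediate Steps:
$F{\left(V \right)} = \frac{46}{V + \frac{2 V}{-116 + V}}$
$- \frac{72651}{F{\left(k{\left(-14 \right)} \right)}} = - \frac{72651}{46 \frac{1}{-14} \frac{1}{-114 - 14} \left(-116 - 14\right)} = - \frac{72651}{46 \left(- \frac{1}{14}\right) \frac{1}{-128} \left(-130\right)} = - \frac{72651}{46 \left(- \frac{1}{14}\right) \left(- \frac{1}{128}\right) \left(-130\right)} = - \frac{72651}{- \frac{1495}{448}} = \left(-72651\right) \left(- \frac{448}{1495}\right) = \frac{32547648}{1495}$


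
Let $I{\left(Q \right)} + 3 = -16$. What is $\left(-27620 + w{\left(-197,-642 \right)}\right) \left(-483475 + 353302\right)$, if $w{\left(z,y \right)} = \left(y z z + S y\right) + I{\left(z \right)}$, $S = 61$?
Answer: $3252005186967$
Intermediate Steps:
$I{\left(Q \right)} = -19$ ($I{\left(Q \right)} = -3 - 16 = -19$)
$w{\left(z,y \right)} = -19 + 61 y + y z^{2}$ ($w{\left(z,y \right)} = \left(y z z + 61 y\right) - 19 = \left(y z^{2} + 61 y\right) - 19 = \left(61 y + y z^{2}\right) - 19 = -19 + 61 y + y z^{2}$)
$\left(-27620 + w{\left(-197,-642 \right)}\right) \left(-483475 + 353302\right) = \left(-27620 - \left(39181 + 24915378\right)\right) \left(-483475 + 353302\right) = \left(-27620 - 24954559\right) \left(-130173\right) = \left(-24982179\right) \left(-130173\right) = 3252005186967$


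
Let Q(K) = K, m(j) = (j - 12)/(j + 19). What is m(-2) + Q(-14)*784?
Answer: -186606/17 ≈ -10977.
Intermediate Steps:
m(j) = (-12 + j)/(19 + j)
m(-2) + Q(-14)*784 = (-12 - 2)/(19 - 2) - 14*784 = -14/17 - 10976 = -186606/17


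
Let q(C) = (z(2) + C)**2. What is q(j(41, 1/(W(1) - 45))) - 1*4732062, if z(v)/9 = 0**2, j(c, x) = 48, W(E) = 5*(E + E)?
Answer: -4729758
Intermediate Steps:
W(E) = 10*E (W(E) = 5*(2*E) = 10*E)
z(v) = 0 (z(v) = 9*0**2 = 9*0 = 0)
q(C) = C**2 (q(C) = (0 + C)**2 = C**2)
q(j(41, 1/(W(1) - 45))) - 1*4732062 = 48**2 - 1*4732062 = 2304 - 4732062 = -4729758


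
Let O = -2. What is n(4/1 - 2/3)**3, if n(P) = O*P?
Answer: -8000/27 ≈ -296.30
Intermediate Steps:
n(P) = -2*P
n(4/1 - 2/3)**3 = (-2*(4/1 - 2/3))**3 = (-2*(4*1 - 2*1/3))**3 = (-2*(4 - 2/3))**3 = (-2*10/3)**3 = (-20/3)**3 = -8000/27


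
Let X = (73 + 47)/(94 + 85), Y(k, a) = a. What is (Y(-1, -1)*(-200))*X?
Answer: 24000/179 ≈ 134.08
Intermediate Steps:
X = 120/179 ≈ 0.67039
(Y(-1, -1)*(-200))*X = -1*(-200)*(120/179) = 200*(120/179) = 24000/179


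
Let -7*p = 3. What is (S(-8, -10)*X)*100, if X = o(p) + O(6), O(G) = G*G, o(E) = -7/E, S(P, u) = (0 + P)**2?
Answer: 1004800/3 ≈ 3.3493e+5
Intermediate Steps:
p = -3/7 (p = -1/7*3 = -3/7 ≈ -0.42857)
S(P, u) = P**2
O(G) = G**2
X = 157/3 (X = -7/(-3/7) + 6**2 = -7*(-7/3) + 36 = 49/3 + 36 = 157/3 ≈ 52.333)
(S(-8, -10)*X)*100 = ((-8)**2*(157/3))*100 = (64*(157/3))*100 = (10048/3)*100 = 1004800/3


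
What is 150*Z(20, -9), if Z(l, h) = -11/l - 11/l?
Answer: -165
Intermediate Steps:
Z(l, h) = -22/l
150*Z(20, -9) = 150*(-22/20) = 150*(-22*1/20) = 150*(-11/10) = -165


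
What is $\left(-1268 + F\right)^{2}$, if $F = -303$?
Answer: $2468041$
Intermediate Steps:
$\left(-1268 + F\right)^{2} = \left(-1268 - 303\right)^{2} = \left(-1571\right)^{2} = 2468041$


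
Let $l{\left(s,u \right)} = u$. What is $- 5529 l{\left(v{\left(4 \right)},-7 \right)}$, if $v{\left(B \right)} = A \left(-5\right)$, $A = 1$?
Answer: $38703$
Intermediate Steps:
$v{\left(B \right)} = -5$ ($v{\left(B \right)} = 1 \left(-5\right) = -5$)
$- 5529 l{\left(v{\left(4 \right)},-7 \right)} = \left(-5529\right) \left(-7\right) = 38703$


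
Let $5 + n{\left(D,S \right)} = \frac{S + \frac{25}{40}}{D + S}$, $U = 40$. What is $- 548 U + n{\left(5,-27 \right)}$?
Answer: $- \frac{3858589}{176} \approx -21924.0$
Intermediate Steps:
$n{\left(D,S \right)} = -5 + \frac{\frac{5}{8} + S}{D + S}$ ($n{\left(D,S \right)} = -5 + \frac{S + \frac{25}{40}}{D + S} = -5 + \frac{S + 25 \cdot \frac{1}{40}}{D + S} = -5 + \frac{S + \frac{5}{8}}{D + S} = -5 + \frac{\frac{5}{8} + S}{D + S}$)
$- 548 U + n{\left(5,-27 \right)} = \left(-548\right) 40 + \frac{\frac{5}{8} - 25 - -108}{5 - 27} = -21920 + \frac{\frac{5}{8} - 25 + 108}{-22} = -21920 - \frac{669}{176} = - \frac{3858589}{176}$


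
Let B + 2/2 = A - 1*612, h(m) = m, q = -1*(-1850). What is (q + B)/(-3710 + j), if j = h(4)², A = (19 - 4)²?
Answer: -731/1847 ≈ -0.39578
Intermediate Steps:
A = 225 (A = 15² = 225)
q = 1850
B = -388 (B = -1 + (225 - 1*612) = -1 + (225 - 612) = -1 - 387 = -388)
j = 16 (j = 4² = 16)
(q + B)/(-3710 + j) = (1850 - 388)/(-3710 + 16) = 1462/(-3694) = 1462*(-1/3694) = -731/1847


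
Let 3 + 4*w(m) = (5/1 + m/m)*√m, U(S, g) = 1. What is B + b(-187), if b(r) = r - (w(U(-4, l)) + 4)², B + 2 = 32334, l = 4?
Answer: 513959/16 ≈ 32122.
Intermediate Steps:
B = 32332 (B = -2 + 32334 = 32332)
w(m) = -¾ + 3*√m/2 (w(m) = -¾ + ((5/1 + m/m)*√m)/4 = -¾ + ((5*1 + 1)*√m)/4 = -¾ + ((5 + 1)*√m)/4 = -¾ + (6*√m)/4 = -¾ + 3*√m/2)
b(r) = -361/16 + r (b(r) = r - ((-¾ + 3*√1/2) + 4)² = r - ((-¾ + (3/2)*1) + 4)² = r - ((-¾ + 3/2) + 4)² = r - (¾ + 4)² = r - (19/4)² = r - 1*361/16 = r - 361/16 = -361/16 + r)
B + b(-187) = 32332 + (-361/16 - 187) = 32332 - 3353/16 = 513959/16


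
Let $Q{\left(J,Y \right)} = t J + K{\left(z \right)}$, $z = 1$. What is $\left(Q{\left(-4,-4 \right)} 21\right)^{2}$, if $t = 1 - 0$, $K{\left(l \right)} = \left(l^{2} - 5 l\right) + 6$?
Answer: $1764$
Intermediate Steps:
$K{\left(l \right)} = 6 + l^{2} - 5 l$
$t = 1$ ($t = 1 + 0 = 1$)
$Q{\left(J,Y \right)} = 2 + J$ ($Q{\left(J,Y \right)} = 1 J + \left(6 + 1^{2} - 5\right) = J + \left(6 + 1 - 5\right) = J + 2 = 2 + J$)
$\left(Q{\left(-4,-4 \right)} 21\right)^{2} = \left(\left(2 - 4\right) 21\right)^{2} = \left(\left(-2\right) 21\right)^{2} = \left(-42\right)^{2} = 1764$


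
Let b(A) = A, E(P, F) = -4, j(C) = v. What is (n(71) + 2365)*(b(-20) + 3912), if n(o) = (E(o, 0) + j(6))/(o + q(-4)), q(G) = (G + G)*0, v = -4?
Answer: 653494044/71 ≈ 9.2041e+6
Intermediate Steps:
j(C) = -4
q(G) = 0 (q(G) = (2*G)*0 = 0)
n(o) = -8/o (n(o) = (-4 - 4)/(o + 0) = -8/o)
(n(71) + 2365)*(b(-20) + 3912) = (-8/71 + 2365)*(-20 + 3912) = (-8*1/71 + 2365)*3892 = (-8/71 + 2365)*3892 = (167907/71)*3892 = 653494044/71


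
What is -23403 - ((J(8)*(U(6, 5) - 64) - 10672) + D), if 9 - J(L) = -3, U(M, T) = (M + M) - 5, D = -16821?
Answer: 4774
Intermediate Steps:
U(M, T) = -5 + 2*M (U(M, T) = 2*M - 5 = -5 + 2*M)
J(L) = 12 (J(L) = 9 - 1*(-3) = 9 + 3 = 12)
-23403 - ((J(8)*(U(6, 5) - 64) - 10672) + D) = -23403 - ((12*((-5 + 2*6) - 64) - 10672) - 16821) = -23403 - ((12*((-5 + 12) - 64) - 10672) - 16821) = -23403 - ((12*(7 - 64) - 10672) - 16821) = -23403 - ((12*(-57) - 10672) - 16821) = -23403 - ((-684 - 10672) - 16821) = -23403 - (-11356 - 16821) = -23403 - 1*(-28177) = -23403 + 28177 = 4774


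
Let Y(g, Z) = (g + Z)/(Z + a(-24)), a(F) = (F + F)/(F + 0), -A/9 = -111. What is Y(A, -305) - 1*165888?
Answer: -50264758/303 ≈ -1.6589e+5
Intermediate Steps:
A = 999 (A = -9*(-111) = 999)
a(F) = 2 (a(F) = (2*F)/F = 2)
Y(g, Z) = (Z + g)/(2 + Z) (Y(g, Z) = (g + Z)/(Z + 2) = (Z + g)/(2 + Z))
Y(A, -305) - 1*165888 = (-305 + 999)/(2 - 305) - 1*165888 = 694/(-303) - 165888 = -1/303*694 - 165888 = -694/303 - 165888 = -50264758/303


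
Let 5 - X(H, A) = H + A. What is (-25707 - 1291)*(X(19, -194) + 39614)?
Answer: -1074358412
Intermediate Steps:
X(H, A) = 5 - A - H (X(H, A) = 5 - (H + A) = 5 - (A + H) = 5 + (-A - H) = 5 - A - H)
(-25707 - 1291)*(X(19, -194) + 39614) = (-25707 - 1291)*((5 - 1*(-194) - 1*19) + 39614) = -26998*((5 + 194 - 19) + 39614) = -26998*(180 + 39614) = -26998*39794 = -1074358412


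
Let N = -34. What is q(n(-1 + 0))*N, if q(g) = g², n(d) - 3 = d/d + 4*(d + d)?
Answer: -544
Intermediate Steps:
n(d) = 4 + 8*d (n(d) = 3 + (d/d + 4*(d + d)) = 3 + (1 + 4*(2*d)) = 3 + (1 + 8*d) = 4 + 8*d)
q(n(-1 + 0))*N = (4 + 8*(-1 + 0))²*(-34) = (4 + 8*(-1))²*(-34) = (4 - 8)²*(-34) = (-4)²*(-34) = 16*(-34) = -544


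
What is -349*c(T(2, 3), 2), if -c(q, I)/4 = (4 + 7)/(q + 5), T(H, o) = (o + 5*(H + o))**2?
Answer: 15356/789 ≈ 19.463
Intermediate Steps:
T(H, o) = (5*H + 6*o)**2 (T(H, o) = (o + (5*H + 5*o))**2 = (5*H + 6*o)**2)
c(q, I) = -44/(5 + q) (c(q, I) = -4*(4 + 7)/(q + 5) = -44/(5 + q))
-349*c(T(2, 3), 2) = -(-15356)/(5 + (5*2 + 6*3)**2) = -(-15356)/(5 + (10 + 18)**2) = -(-15356)/(5 + 28**2) = -(-15356)/(5 + 784) = -(-15356)/789 = -349*(-44/789) = 15356/789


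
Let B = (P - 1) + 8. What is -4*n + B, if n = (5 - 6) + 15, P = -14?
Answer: -63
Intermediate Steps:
B = -7 (B = (-14 - 1) + 8 = -15 + 8 = -7)
n = 14 (n = -1 + 15 = 14)
-4*n + B = -4*14 - 7 = -56 - 7 = -63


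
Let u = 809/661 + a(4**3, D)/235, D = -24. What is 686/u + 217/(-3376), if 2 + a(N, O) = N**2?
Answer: 359117432527/9777736624 ≈ 36.728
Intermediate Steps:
a(N, O) = -2 + N**2
u = 2896249/155335 (u = 809/661 + (-2 + (4**3)**2)/235 = 809*(1/661) + (-2 + 64**2)*(1/235) = 809/661 + (-2 + 4096)*(1/235) = 809/661 + 4094*(1/235) = 809/661 + 4094/235 = 2896249/155335 ≈ 18.645)
686/u + 217/(-3376) = 686/(2896249/155335) + 217/(-3376) = 686*(155335/2896249) + 217*(-1/3376) = 106559810/2896249 - 217/3376 = 359117432527/9777736624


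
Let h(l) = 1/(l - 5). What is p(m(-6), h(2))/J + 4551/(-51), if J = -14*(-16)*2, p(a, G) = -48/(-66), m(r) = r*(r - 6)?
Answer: -934455/10472 ≈ -89.234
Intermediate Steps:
h(l) = 1/(-5 + l)
m(r) = r*(-6 + r)
p(a, G) = 8/11 (p(a, G) = -48*(-1/66) = 8/11)
J = 448 (J = 224*2 = 448)
p(m(-6), h(2))/J + 4551/(-51) = (8/11)/448 + 4551/(-51) = (8/11)*(1/448) + 4551*(-1/51) = 1/616 - 1517/17 = -934455/10472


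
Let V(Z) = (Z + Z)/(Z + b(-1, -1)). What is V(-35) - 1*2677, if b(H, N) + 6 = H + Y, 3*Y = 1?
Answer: -66883/25 ≈ -2675.3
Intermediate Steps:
Y = ⅓ (Y = (⅓)*1 = ⅓ ≈ 0.33333)
b(H, N) = -17/3 + H (b(H, N) = -6 + (H + ⅓) = -6 + (⅓ + H) = -17/3 + H)
V(Z) = 2*Z/(-20/3 + Z) (V(Z) = (Z + Z)/(Z + (-17/3 - 1)) = (2*Z)/(Z - 20/3) = (2*Z)/(-20/3 + Z) = 2*Z/(-20/3 + Z))
V(-35) - 1*2677 = 6*(-35)/(-20 + 3*(-35)) - 1*2677 = 6*(-35)/(-20 - 105) - 2677 = 6*(-35)/(-125) - 2677 = 6*(-35)*(-1/125) - 2677 = 42/25 - 2677 = -66883/25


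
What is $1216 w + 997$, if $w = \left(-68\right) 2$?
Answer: $-164379$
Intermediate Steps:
$w = -136$
$1216 w + 997 = 1216 \left(-136\right) + 997 = -165376 + 997 = -164379$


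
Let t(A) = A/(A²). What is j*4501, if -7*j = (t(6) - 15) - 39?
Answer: 207689/6 ≈ 34615.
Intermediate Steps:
t(A) = 1/A (t(A) = A/A² = 1/A)
j = 323/42 (j = -((1/6 - 15) - 39)/7 = -((⅙ - 15) - 39)/7 = -(-89/6 - 39)/7 = -⅐*(-323/6) = 323/42 ≈ 7.6905)
j*4501 = (323/42)*4501 = 207689/6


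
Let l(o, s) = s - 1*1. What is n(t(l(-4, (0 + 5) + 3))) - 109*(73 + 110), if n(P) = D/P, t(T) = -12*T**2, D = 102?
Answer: -1954823/98 ≈ -19947.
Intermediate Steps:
l(o, s) = -1 + s (l(o, s) = s - 1 = -1 + s)
n(P) = 102/P
n(t(l(-4, (0 + 5) + 3))) - 109*(73 + 110) = 102/((-12*(-1 + ((0 + 5) + 3))**2)) - 109*(73 + 110) = 102/((-12*(-1 + (5 + 3))**2)) - 109*183 = 102/((-12*(-1 + 8)**2)) - 19947 = 102/((-12*7**2)) - 19947 = 102/((-12*49)) - 19947 = 102/(-588) - 19947 = 102*(-1/588) - 19947 = -17/98 - 19947 = -1954823/98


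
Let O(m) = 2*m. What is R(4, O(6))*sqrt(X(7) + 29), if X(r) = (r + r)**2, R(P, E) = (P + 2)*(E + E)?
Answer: 2160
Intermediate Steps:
R(P, E) = 2*E*(2 + P) (R(P, E) = (2 + P)*(2*E) = 2*E*(2 + P))
X(r) = 4*r**2 (X(r) = (2*r)**2 = 4*r**2)
R(4, O(6))*sqrt(X(7) + 29) = (2*(2*6)*(2 + 4))*sqrt(4*7**2 + 29) = (2*12*6)*sqrt(4*49 + 29) = 144*sqrt(196 + 29) = 144*sqrt(225) = 144*15 = 2160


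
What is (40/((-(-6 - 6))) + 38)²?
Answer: 15376/9 ≈ 1708.4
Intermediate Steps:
(40/((-(-6 - 6))) + 38)² = (40/((-1*(-12))) + 38)² = (40/12 + 38)² = (40*(1/12) + 38)² = (10/3 + 38)² = (124/3)² = 15376/9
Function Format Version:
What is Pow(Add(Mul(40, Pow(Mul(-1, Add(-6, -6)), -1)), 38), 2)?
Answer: Rational(15376, 9) ≈ 1708.4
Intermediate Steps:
Pow(Add(Mul(40, Pow(Mul(-1, Add(-6, -6)), -1)), 38), 2) = Pow(Add(Mul(40, Pow(Mul(-1, -12), -1)), 38), 2) = Pow(Add(Mul(40, Pow(12, -1)), 38), 2) = Pow(Add(Mul(40, Rational(1, 12)), 38), 2) = Pow(Add(Rational(10, 3), 38), 2) = Pow(Rational(124, 3), 2) = Rational(15376, 9)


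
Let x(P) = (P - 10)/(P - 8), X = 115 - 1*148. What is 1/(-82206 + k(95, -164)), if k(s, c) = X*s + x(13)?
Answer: -5/426702 ≈ -1.1718e-5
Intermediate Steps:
X = -33 (X = 115 - 148 = -33)
x(P) = (-10 + P)/(-8 + P)
k(s, c) = ⅗ - 33*s (k(s, c) = -33*s + (-10 + 13)/(-8 + 13) = -33*s + 3/5 = -33*s + (⅕)*3 = -33*s + ⅗ = ⅗ - 33*s)
1/(-82206 + k(95, -164)) = 1/(-82206 + (⅗ - 33*95)) = 1/(-82206 + (⅗ - 3135)) = 1/(-82206 - 15672/5) = 1/(-426702/5) = -5/426702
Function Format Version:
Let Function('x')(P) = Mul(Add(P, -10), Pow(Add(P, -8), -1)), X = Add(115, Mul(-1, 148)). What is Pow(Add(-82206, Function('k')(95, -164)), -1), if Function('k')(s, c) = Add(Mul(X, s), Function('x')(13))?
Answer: Rational(-5, 426702) ≈ -1.1718e-5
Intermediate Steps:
X = -33 (X = Add(115, -148) = -33)
Function('x')(P) = Mul(Pow(Add(-8, P), -1), Add(-10, P)) (Function('x')(P) = Mul(Add(-10, P), Pow(Add(-8, P), -1)) = Mul(Pow(Add(-8, P), -1), Add(-10, P)))
Function('k')(s, c) = Add(Rational(3, 5), Mul(-33, s)) (Function('k')(s, c) = Add(Mul(-33, s), Mul(Pow(Add(-8, 13), -1), Add(-10, 13))) = Add(Mul(-33, s), Mul(Pow(5, -1), 3)) = Add(Mul(-33, s), Mul(Rational(1, 5), 3)) = Add(Mul(-33, s), Rational(3, 5)) = Add(Rational(3, 5), Mul(-33, s)))
Pow(Add(-82206, Function('k')(95, -164)), -1) = Pow(Add(-82206, Add(Rational(3, 5), Mul(-33, 95))), -1) = Pow(Add(-82206, Add(Rational(3, 5), -3135)), -1) = Pow(Add(-82206, Rational(-15672, 5)), -1) = Pow(Rational(-426702, 5), -1) = Rational(-5, 426702)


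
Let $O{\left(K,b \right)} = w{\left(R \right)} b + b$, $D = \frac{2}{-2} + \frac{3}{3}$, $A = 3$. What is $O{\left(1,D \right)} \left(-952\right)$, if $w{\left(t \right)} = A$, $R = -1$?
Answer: $0$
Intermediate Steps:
$D = 0$ ($D = 2 \left(- \frac{1}{2}\right) + 3 \cdot \frac{1}{3} = -1 + 1 = 0$)
$w{\left(t \right)} = 3$
$O{\left(K,b \right)} = 4 b$ ($O{\left(K,b \right)} = 3 b + b = 4 b$)
$O{\left(1,D \right)} \left(-952\right) = 4 \cdot 0 \left(-952\right) = 0 \left(-952\right) = 0$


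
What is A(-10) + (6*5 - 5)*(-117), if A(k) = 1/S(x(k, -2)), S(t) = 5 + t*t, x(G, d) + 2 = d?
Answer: -61424/21 ≈ -2925.0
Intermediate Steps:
x(G, d) = -2 + d
S(t) = 5 + t²
A(k) = 1/21 (A(k) = 1/(5 + (-2 - 2)²) = 1/(5 + (-4)²) = 1/(5 + 16) = 1/21)
A(-10) + (6*5 - 5)*(-117) = 1/21 + (6*5 - 5)*(-117) = 1/21 + (30 - 5)*(-117) = 1/21 + 25*(-117) = 1/21 - 2925 = -61424/21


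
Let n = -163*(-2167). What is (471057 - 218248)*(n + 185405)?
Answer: 136169500434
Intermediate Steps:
n = 353221
(471057 - 218248)*(n + 185405) = (471057 - 218248)*(353221 + 185405) = 252809*538626 = 136169500434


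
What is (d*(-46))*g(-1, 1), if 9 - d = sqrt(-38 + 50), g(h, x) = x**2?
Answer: -414 + 92*sqrt(3) ≈ -254.65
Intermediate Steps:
d = 9 - 2*sqrt(3) (d = 9 - sqrt(-38 + 50) = 9 - sqrt(12) = 9 - 2*sqrt(3) ≈ 5.5359)
(d*(-46))*g(-1, 1) = ((9 - 2*sqrt(3))*(-46))*1**2 = (-414 + 92*sqrt(3))*1 = -414 + 92*sqrt(3)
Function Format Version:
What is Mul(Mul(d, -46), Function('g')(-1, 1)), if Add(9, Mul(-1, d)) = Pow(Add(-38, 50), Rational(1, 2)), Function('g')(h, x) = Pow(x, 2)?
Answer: Add(-414, Mul(92, Pow(3, Rational(1, 2)))) ≈ -254.65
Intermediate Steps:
d = Add(9, Mul(-2, Pow(3, Rational(1, 2)))) (d = Add(9, Mul(-1, Pow(Add(-38, 50), Rational(1, 2)))) = Add(9, Mul(-1, Pow(12, Rational(1, 2)))) = Add(9, Mul(-1, Mul(2, Pow(3, Rational(1, 2))))) = Add(9, Mul(-2, Pow(3, Rational(1, 2)))) ≈ 5.5359)
Mul(Mul(d, -46), Function('g')(-1, 1)) = Mul(Mul(Add(9, Mul(-2, Pow(3, Rational(1, 2)))), -46), Pow(1, 2)) = Mul(Add(-414, Mul(92, Pow(3, Rational(1, 2)))), 1) = Add(-414, Mul(92, Pow(3, Rational(1, 2))))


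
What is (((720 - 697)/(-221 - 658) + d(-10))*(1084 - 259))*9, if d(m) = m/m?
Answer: 2118600/293 ≈ 7230.7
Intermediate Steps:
d(m) = 1
(((720 - 697)/(-221 - 658) + d(-10))*(1084 - 259))*9 = (((720 - 697)/(-221 - 658) + 1)*(1084 - 259))*9 = ((23/(-879) + 1)*825)*9 = ((23*(-1/879) + 1)*825)*9 = ((-23/879 + 1)*825)*9 = ((856/879)*825)*9 = (235400/293)*9 = 2118600/293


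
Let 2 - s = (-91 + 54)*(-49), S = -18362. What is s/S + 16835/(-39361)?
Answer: -33977357/103249526 ≈ -0.32908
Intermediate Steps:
s = -1811 (s = 2 - (-91 + 54)*(-49) = 2 - (-37)*(-49) = 2 - 1*1813 = 2 - 1813 = -1811)
s/S + 16835/(-39361) = -1811/(-18362) + 16835/(-39361) = -1811*(-1/18362) + 16835*(-1/39361) = 1811/18362 - 2405/5623 = -33977357/103249526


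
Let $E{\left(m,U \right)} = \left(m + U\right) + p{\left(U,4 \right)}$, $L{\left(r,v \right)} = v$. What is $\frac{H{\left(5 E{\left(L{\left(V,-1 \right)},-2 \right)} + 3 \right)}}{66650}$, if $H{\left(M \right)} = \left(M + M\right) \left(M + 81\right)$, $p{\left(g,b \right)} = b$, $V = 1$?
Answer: $\frac{712}{33325} \approx 0.021365$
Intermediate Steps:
$E{\left(m,U \right)} = 4 + U + m$ ($E{\left(m,U \right)} = \left(m + U\right) + 4 = \left(U + m\right) + 4 = 4 + U + m$)
$H{\left(M \right)} = 2 M \left(81 + M\right)$
$\frac{H{\left(5 E{\left(L{\left(V,-1 \right)},-2 \right)} + 3 \right)}}{66650} = \frac{2 \left(5 \left(4 - 2 - 1\right) + 3\right) \left(81 + \left(5 \left(4 - 2 - 1\right) + 3\right)\right)}{66650} = 2 \left(5 \cdot 1 + 3\right) \left(81 + \left(5 \cdot 1 + 3\right)\right) \frac{1}{66650} = 2 \left(5 + 3\right) \left(81 + \left(5 + 3\right)\right) \frac{1}{66650} = 2 \cdot 8 \left(81 + 8\right) \frac{1}{66650} = 2 \cdot 8 \cdot 89 \cdot \frac{1}{66650} = 1424 \cdot \frac{1}{66650} = \frac{712}{33325}$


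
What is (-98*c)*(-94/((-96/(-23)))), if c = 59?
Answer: 3125171/24 ≈ 1.3022e+5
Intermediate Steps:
(-98*c)*(-94/((-96/(-23)))) = (-98*59)*(-94/((-96/(-23)))) = -(-543508)/((-96*(-1/23))) = -(-543508)/96/23 = -(-543508)*23/96 = -5782*(-1081/48) = 3125171/24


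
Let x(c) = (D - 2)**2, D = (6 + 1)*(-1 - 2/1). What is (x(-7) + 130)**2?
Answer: 434281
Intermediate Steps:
D = -21 (D = 7*(-1 - 2*1) = 7*(-1 - 2) = 7*(-3) = -21)
x(c) = 529 (x(c) = (-21 - 2)**2 = (-23)**2 = 529)
(x(-7) + 130)**2 = (529 + 130)**2 = 659**2 = 434281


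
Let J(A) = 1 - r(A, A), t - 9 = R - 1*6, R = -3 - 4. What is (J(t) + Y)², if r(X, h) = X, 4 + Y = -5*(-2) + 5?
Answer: 256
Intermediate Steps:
R = -7
Y = 11 (Y = -4 + (-5*(-2) + 5) = -4 + (10 + 5) = -4 + 15 = 11)
t = -4 (t = 9 + (-7 - 1*6) = 9 + (-7 - 6) = 9 - 13 = -4)
J(A) = 1 - A
(J(t) + Y)² = ((1 - 1*(-4)) + 11)² = ((1 + 4) + 11)² = (5 + 11)² = 16² = 256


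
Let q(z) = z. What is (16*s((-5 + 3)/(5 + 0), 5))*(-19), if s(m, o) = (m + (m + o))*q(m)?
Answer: 12768/25 ≈ 510.72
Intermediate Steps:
s(m, o) = m*(o + 2*m) (s(m, o) = (m + (m + o))*m = (o + 2*m)*m = m*(o + 2*m))
(16*s((-5 + 3)/(5 + 0), 5))*(-19) = (16*(((-5 + 3)/(5 + 0))*(5 + 2*((-5 + 3)/(5 + 0)))))*(-19) = (16*((-2/5)*(5 + 2*(-2/5))))*(-19) = (16*((-2*1/5)*(5 + 2*(-2*1/5))))*(-19) = (16*(-2*(5 + 2*(-2/5))/5))*(-19) = (16*(-2*(5 - 4/5)/5))*(-19) = (16*(-2/5*21/5))*(-19) = (16*(-42/25))*(-19) = -672/25*(-19) = 12768/25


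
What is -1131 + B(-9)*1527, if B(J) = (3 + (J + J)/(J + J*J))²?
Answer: 166671/16 ≈ 10417.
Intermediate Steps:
B(J) = (3 + 2*J/(J + J²))² (B(J) = (3 + (2*J)/(J + J²))² = (3 + 2*J/(J + J²))²)
-1131 + B(-9)*1527 = -1131 + ((5 + 3*(-9))²/(1 - 9)²)*1527 = -1131 + ((5 - 27)²/(-8)²)*1527 = -1131 + ((1/64)*(-22)²)*1527 = -1131 + ((1/64)*484)*1527 = -1131 + (121/16)*1527 = -1131 + 184767/16 = 166671/16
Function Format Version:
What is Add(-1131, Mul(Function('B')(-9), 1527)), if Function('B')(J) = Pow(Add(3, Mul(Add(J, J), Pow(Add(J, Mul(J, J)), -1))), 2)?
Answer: Rational(166671, 16) ≈ 10417.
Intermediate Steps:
Function('B')(J) = Pow(Add(3, Mul(2, J, Pow(Add(J, Pow(J, 2)), -1))), 2) (Function('B')(J) = Pow(Add(3, Mul(Mul(2, J), Pow(Add(J, Pow(J, 2)), -1))), 2) = Pow(Add(3, Mul(2, J, Pow(Add(J, Pow(J, 2)), -1))), 2))
Add(-1131, Mul(Function('B')(-9), 1527)) = Add(-1131, Mul(Mul(Pow(Add(1, -9), -2), Pow(Add(5, Mul(3, -9)), 2)), 1527)) = Add(-1131, Mul(Mul(Pow(-8, -2), Pow(Add(5, -27), 2)), 1527)) = Add(-1131, Mul(Mul(Rational(1, 64), Pow(-22, 2)), 1527)) = Add(-1131, Mul(Mul(Rational(1, 64), 484), 1527)) = Add(-1131, Mul(Rational(121, 16), 1527)) = Add(-1131, Rational(184767, 16)) = Rational(166671, 16)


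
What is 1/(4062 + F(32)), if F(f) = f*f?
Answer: 1/5086 ≈ 0.00019662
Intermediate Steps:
F(f) = f²
1/(4062 + F(32)) = 1/(4062 + 32²) = 1/(4062 + 1024) = 1/5086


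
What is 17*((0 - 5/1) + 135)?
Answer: 2210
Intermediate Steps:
17*((0 - 5/1) + 135) = 17*((0 + 1*(-5)) + 135) = 17*((0 - 5) + 135) = 17*(-5 + 135) = 17*130 = 2210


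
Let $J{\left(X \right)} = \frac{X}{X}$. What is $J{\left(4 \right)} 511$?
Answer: $511$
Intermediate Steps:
$J{\left(X \right)} = 1$
$J{\left(4 \right)} 511 = 1 \cdot 511 = 511$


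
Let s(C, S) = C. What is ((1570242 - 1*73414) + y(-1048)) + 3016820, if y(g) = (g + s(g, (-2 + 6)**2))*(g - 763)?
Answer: 8309504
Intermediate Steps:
y(g) = 2*g*(-763 + g) (y(g) = (g + g)*(g - 763) = (2*g)*(-763 + g) = 2*g*(-763 + g))
((1570242 - 1*73414) + y(-1048)) + 3016820 = ((1570242 - 1*73414) + 2*(-1048)*(-763 - 1048)) + 3016820 = ((1570242 - 73414) + 2*(-1048)*(-1811)) + 3016820 = (1496828 + 3795856) + 3016820 = 5292684 + 3016820 = 8309504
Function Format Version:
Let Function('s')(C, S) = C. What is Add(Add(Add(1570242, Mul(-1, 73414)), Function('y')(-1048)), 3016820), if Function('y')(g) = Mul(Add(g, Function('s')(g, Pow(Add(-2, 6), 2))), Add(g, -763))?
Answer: 8309504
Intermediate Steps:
Function('y')(g) = Mul(2, g, Add(-763, g)) (Function('y')(g) = Mul(Add(g, g), Add(g, -763)) = Mul(Mul(2, g), Add(-763, g)) = Mul(2, g, Add(-763, g)))
Add(Add(Add(1570242, Mul(-1, 73414)), Function('y')(-1048)), 3016820) = Add(Add(Add(1570242, Mul(-1, 73414)), Mul(2, -1048, Add(-763, -1048))), 3016820) = Add(Add(Add(1570242, -73414), Mul(2, -1048, -1811)), 3016820) = Add(Add(1496828, 3795856), 3016820) = Add(5292684, 3016820) = 8309504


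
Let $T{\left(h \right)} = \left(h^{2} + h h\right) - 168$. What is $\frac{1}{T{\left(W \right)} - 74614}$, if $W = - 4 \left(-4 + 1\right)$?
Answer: $- \frac{1}{74494} \approx -1.3424 \cdot 10^{-5}$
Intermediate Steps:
$W = 12$ ($W = \left(-4\right) \left(-3\right) = 12$)
$T{\left(h \right)} = -168 + 2 h^{2}$ ($T{\left(h \right)} = \left(h^{2} + h^{2}\right) - 168 = 2 h^{2} - 168 = -168 + 2 h^{2}$)
$\frac{1}{T{\left(W \right)} - 74614} = \frac{1}{\left(-168 + 2 \cdot 12^{2}\right) - 74614} = \frac{1}{\left(-168 + 2 \cdot 144\right) - 74614} = \frac{1}{\left(-168 + 288\right) - 74614} = \frac{1}{120 - 74614} = \frac{1}{-74494} = - \frac{1}{74494}$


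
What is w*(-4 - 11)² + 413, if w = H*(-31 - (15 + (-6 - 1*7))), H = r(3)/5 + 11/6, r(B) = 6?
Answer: -44219/2 ≈ -22110.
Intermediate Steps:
H = 91/30 (H = 6/5 + 11/6 = 91/30 ≈ 3.0333)
w = -1001/10 (w = 91*(-31 - (15 + (-6 - 1*7)))/30 = 91*(-31 - (15 + (-6 - 7)))/30 = 91*(-31 - (15 - 13))/30 = 91*(-31 - 1*2)/30 = 91*(-31 - 2)/30 = (91/30)*(-33) = -1001/10 ≈ -100.10)
w*(-4 - 11)² + 413 = -1001*(-4 - 11)²/10 + 413 = -1001/10*(-15)² + 413 = -1001/10*225 + 413 = -45045/2 + 413 = -44219/2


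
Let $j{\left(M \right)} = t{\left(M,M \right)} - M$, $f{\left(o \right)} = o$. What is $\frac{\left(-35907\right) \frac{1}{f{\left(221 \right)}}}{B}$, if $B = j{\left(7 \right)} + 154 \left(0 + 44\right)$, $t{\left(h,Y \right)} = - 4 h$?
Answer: $- \frac{11969}{496587} \approx -0.024103$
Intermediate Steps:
$j{\left(M \right)} = - 5 M$ ($j{\left(M \right)} = - 4 M - M = - 5 M$)
$B = 6741$ ($B = \left(-5\right) 7 + 154 \left(0 + 44\right) = -35 + 154 \cdot 44 = -35 + 6776 = 6741$)
$\frac{\left(-35907\right) \frac{1}{f{\left(221 \right)}}}{B} = \frac{\left(-35907\right) \frac{1}{221}}{6741} = \left(-35907\right) \frac{1}{221} \cdot \frac{1}{6741} = \left(- \frac{35907}{221}\right) \frac{1}{6741} = - \frac{11969}{496587}$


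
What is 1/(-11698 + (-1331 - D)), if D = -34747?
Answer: 1/21718 ≈ 4.6045e-5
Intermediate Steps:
1/(-11698 + (-1331 - D)) = 1/(-11698 + (-1331 - 1*(-34747))) = 1/(-11698 + (-1331 + 34747)) = 1/(-11698 + 33416) = 1/21718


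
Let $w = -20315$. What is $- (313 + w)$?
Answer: $20002$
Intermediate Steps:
$- (313 + w) = - (313 - 20315) = \left(-1\right) \left(-20002\right) = 20002$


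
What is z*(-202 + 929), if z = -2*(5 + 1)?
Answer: -8724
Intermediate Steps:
z = -12 (z = -2*6 = -12)
z*(-202 + 929) = -12*(-202 + 929) = -12*727 = -8724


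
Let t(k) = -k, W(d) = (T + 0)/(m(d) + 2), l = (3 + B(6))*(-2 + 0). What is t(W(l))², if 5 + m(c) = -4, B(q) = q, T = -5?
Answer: 25/49 ≈ 0.51020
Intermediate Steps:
m(c) = -9 (m(c) = -5 - 4 = -9)
l = -18 (l = (3 + 6)*(-2 + 0) = 9*(-2) = -18)
W(d) = 5/7 (W(d) = (-5 + 0)/(-9 + 2) = -5/(-7) = -5*(-⅐) = 5/7)
t(W(l))² = (-1*5/7)² = (-5/7)² = 25/49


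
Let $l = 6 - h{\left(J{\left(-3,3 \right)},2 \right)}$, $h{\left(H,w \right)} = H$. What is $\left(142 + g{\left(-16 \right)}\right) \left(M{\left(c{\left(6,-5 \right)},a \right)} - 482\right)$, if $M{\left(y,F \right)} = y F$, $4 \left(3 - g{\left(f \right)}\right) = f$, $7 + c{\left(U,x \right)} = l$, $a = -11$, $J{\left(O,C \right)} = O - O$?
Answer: $-70179$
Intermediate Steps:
$J{\left(O,C \right)} = 0$
$l = 6$ ($l = 6 - 0 = 6 + 0 = 6$)
$c{\left(U,x \right)} = -1$ ($c{\left(U,x \right)} = -7 + 6 = -1$)
$g{\left(f \right)} = 3 - \frac{f}{4}$
$M{\left(y,F \right)} = F y$
$\left(142 + g{\left(-16 \right)}\right) \left(M{\left(c{\left(6,-5 \right)},a \right)} - 482\right) = \left(142 + \left(3 - -4\right)\right) \left(\left(-11\right) \left(-1\right) - 482\right) = \left(142 + \left(3 + 4\right)\right) \left(11 - 482\right) = \left(142 + 7\right) \left(-471\right) = 149 \left(-471\right) = -70179$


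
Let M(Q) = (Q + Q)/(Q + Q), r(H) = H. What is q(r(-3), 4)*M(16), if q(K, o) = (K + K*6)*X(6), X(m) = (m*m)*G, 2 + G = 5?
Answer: -2268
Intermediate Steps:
G = 3 (G = -2 + 5 = 3)
X(m) = 3*m² (X(m) = (m*m)*3 = m²*3 = 3*m²)
M(Q) = 1 (M(Q) = (2*Q)/((2*Q)) = (2*Q)*(1/(2*Q)) = 1)
q(K, o) = 756*K (q(K, o) = (K + K*6)*(3*6²) = (K + 6*K)*(3*36) = (7*K)*108 = 756*K)
q(r(-3), 4)*M(16) = (756*(-3))*1 = -2268*1 = -2268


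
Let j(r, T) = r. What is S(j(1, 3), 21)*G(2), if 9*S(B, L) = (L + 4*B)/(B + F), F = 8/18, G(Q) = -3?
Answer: -75/13 ≈ -5.7692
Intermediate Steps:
F = 4/9 (F = 8*(1/18) = 4/9 ≈ 0.44444)
S(B, L) = (L + 4*B)/(9*(4/9 + B)) (S(B, L) = ((L + 4*B)/(B + 4/9))/9 = ((L + 4*B)/(4/9 + B))/9 = (L + 4*B)/(9*(4/9 + B)))
S(j(1, 3), 21)*G(2) = ((21 + 4*1)/(4 + 9*1))*(-3) = ((21 + 4)/(4 + 9))*(-3) = (25/13)*(-3) = -75/13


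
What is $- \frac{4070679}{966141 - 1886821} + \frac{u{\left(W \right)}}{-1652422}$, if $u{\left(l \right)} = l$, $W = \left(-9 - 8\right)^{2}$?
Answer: $\frac{3363106729009}{760675943480} \approx 4.4212$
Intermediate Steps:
$W = 289$ ($W = \left(-17\right)^{2} = 289$)
$- \frac{4070679}{966141 - 1886821} + \frac{u{\left(W \right)}}{-1652422} = - \frac{4070679}{966141 - 1886821} + \frac{289}{-1652422} = - \frac{4070679}{-920680} + 289 \left(- \frac{1}{1652422}\right) = \left(-4070679\right) \left(- \frac{1}{920680}\right) - \frac{289}{1652422} = \frac{4070679}{920680} - \frac{289}{1652422} = \frac{3363106729009}{760675943480}$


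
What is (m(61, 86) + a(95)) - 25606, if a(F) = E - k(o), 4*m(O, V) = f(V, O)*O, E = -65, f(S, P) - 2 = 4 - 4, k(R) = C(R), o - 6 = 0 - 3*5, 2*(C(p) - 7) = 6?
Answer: -51301/2 ≈ -25651.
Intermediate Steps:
C(p) = 10 (C(p) = 7 + (1/2)*6 = 7 + 3 = 10)
o = -9 (o = 6 + (0 - 3*5) = 6 + (0 - 15) = 6 - 15 = -9)
k(R) = 10
f(S, P) = 2 (f(S, P) = 2 + (4 - 4) = 2 + 0 = 2)
m(O, V) = O/2 (m(O, V) = (2*O)/4 = O/2)
a(F) = -75 (a(F) = -65 - 1*10 = -65 - 10 = -75)
(m(61, 86) + a(95)) - 25606 = ((1/2)*61 - 75) - 25606 = (61/2 - 75) - 25606 = -89/2 - 25606 = -51301/2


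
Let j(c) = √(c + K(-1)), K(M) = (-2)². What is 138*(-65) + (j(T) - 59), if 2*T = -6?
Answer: -9028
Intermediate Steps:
K(M) = 4
T = -3 (T = (½)*(-6) = -3)
j(c) = √(4 + c) (j(c) = √(c + 4) = √(4 + c))
138*(-65) + (j(T) - 59) = 138*(-65) + (√(4 - 3) - 59) = -8970 + (√1 - 59) = -8970 + (1 - 59) = -8970 - 58 = -9028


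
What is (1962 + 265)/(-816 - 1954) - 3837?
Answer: -10630717/2770 ≈ -3837.8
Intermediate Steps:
(1962 + 265)/(-816 - 1954) - 3837 = 2227/(-2770) - 3837 = 2227*(-1/2770) - 3837 = -2227/2770 - 3837 = -10630717/2770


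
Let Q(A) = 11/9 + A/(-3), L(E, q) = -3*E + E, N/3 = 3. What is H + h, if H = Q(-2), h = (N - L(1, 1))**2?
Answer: 1106/9 ≈ 122.89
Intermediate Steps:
N = 9 (N = 3*3 = 9)
L(E, q) = -2*E
Q(A) = 11/9 - A/3 (Q(A) = 11*(1/9) + A*(-1/3) = 11/9 - A/3)
h = 121 (h = (9 - (-2))**2 = (9 - 1*(-2))**2 = (9 + 2)**2 = 11**2 = 121)
H = 17/9 (H = 11/9 - 1/3*(-2) = 11/9 + 2/3 = 17/9 ≈ 1.8889)
H + h = 17/9 + 121 = 1106/9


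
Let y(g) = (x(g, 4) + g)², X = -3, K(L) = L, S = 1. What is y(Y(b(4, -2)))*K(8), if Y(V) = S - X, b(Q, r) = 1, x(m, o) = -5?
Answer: 8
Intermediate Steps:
Y(V) = 4 (Y(V) = 1 - 1*(-3) = 1 + 3 = 4)
y(g) = (-5 + g)²
y(Y(b(4, -2)))*K(8) = (-5 + 4)²*8 = (-1)²*8 = 1*8 = 8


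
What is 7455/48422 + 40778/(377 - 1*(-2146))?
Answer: 28075511/1720686 ≈ 16.316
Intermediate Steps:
7455/48422 + 40778/(377 - 1*(-2146)) = 7455*(1/48422) + 40778/(377 + 2146) = 105/682 + 40778/2523 = 28075511/1720686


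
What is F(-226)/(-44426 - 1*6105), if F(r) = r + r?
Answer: 452/50531 ≈ 0.0089450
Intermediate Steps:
F(r) = 2*r
F(-226)/(-44426 - 1*6105) = (2*(-226))/(-44426 - 1*6105) = -452/(-44426 - 6105) = -452/(-50531) = -452*(-1/50531) = 452/50531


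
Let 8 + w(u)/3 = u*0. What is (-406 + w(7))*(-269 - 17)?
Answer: 122980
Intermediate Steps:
w(u) = -24 (w(u) = -24 + 3*(u*0) = -24 + 3*0 = -24 + 0 = -24)
(-406 + w(7))*(-269 - 17) = (-406 - 24)*(-269 - 17) = -430*(-286) = 122980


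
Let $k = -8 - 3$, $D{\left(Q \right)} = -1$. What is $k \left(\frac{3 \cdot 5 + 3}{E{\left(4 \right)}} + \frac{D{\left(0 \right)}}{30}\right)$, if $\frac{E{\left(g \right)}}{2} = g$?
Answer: $- \frac{1463}{60} \approx -24.383$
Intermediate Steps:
$E{\left(g \right)} = 2 g$
$k = -11$
$k \left(\frac{3 \cdot 5 + 3}{E{\left(4 \right)}} + \frac{D{\left(0 \right)}}{30}\right) = - 11 \left(\frac{3 \cdot 5 + 3}{2 \cdot 4} - \frac{1}{30}\right) = - 11 \left(\frac{15 + 3}{8} - \frac{1}{30}\right) = - 11 \left(18 \cdot \frac{1}{8} - \frac{1}{30}\right) = - 11 \left(\frac{9}{4} - \frac{1}{30}\right) = \left(-11\right) \frac{133}{60} = - \frac{1463}{60}$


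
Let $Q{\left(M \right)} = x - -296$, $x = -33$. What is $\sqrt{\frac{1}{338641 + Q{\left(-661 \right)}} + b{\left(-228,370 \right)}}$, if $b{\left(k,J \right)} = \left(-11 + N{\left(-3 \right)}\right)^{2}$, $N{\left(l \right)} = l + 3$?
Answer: $\frac{\sqrt{42893724710}}{18828} \approx 11.0$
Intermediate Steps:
$Q{\left(M \right)} = 263$ ($Q{\left(M \right)} = -33 - -296 = -33 + 296 = 263$)
$N{\left(l \right)} = 3 + l$
$b{\left(k,J \right)} = 121$ ($b{\left(k,J \right)} = \left(-11 + \left(3 - 3\right)\right)^{2} = \left(-11 + 0\right)^{2} = \left(-11\right)^{2} = 121$)
$\sqrt{\frac{1}{338641 + Q{\left(-661 \right)}} + b{\left(-228,370 \right)}} = \sqrt{\frac{1}{338641 + 263} + 121} = \sqrt{\frac{1}{338904} + 121} = \sqrt{\frac{41007385}{338904}} = \frac{\sqrt{42893724710}}{18828}$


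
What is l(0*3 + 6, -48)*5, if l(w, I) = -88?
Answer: -440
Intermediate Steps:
l(0*3 + 6, -48)*5 = -88*5 = -440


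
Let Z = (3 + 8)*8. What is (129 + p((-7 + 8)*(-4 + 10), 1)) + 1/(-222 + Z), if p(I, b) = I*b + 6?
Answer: 18893/134 ≈ 140.99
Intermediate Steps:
Z = 88 (Z = 11*8 = 88)
p(I, b) = 6 + I*b
(129 + p((-7 + 8)*(-4 + 10), 1)) + 1/(-222 + Z) = (129 + (6 + ((-7 + 8)*(-4 + 10))*1)) + 1/(-222 + 88) = (129 + (6 + (1*6)*1)) + 1/(-134) = (129 + (6 + 6*1)) - 1/134 = (129 + (6 + 6)) - 1/134 = (129 + 12) - 1/134 = 141 - 1/134 = 18893/134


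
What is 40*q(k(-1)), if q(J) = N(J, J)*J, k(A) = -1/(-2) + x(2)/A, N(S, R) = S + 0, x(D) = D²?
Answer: 490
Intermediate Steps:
N(S, R) = S
k(A) = ½ + 4/A (k(A) = -1/(-2) + 2²/A = -1*(-½) + 4/A = ½ + 4/A)
q(J) = J² (q(J) = J*J = J²)
40*q(k(-1)) = 40*((½)*(8 - 1)/(-1))² = 40*((½)*(-1)*7)² = 40*(-7/2)² = 40*(49/4) = 490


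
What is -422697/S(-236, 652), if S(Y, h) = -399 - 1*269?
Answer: 422697/668 ≈ 632.78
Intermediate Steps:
S(Y, h) = -668 (S(Y, h) = -399 - 269 = -668)
-422697/S(-236, 652) = -422697/(-668) = -422697*(-1/668) = 422697/668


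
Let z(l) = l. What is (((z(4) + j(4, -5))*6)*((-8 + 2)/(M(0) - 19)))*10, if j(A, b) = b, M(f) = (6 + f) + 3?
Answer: -36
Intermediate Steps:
M(f) = 9 + f
(((z(4) + j(4, -5))*6)*((-8 + 2)/(M(0) - 19)))*10 = (((4 - 5)*6)*((-8 + 2)/((9 + 0) - 19)))*10 = ((-1*6)*(-6/(9 - 19)))*10 = -(-36)/(-10)*10 = -(-36)*(-1)/10*10 = -6*3/5*10 = -18/5*10 = -36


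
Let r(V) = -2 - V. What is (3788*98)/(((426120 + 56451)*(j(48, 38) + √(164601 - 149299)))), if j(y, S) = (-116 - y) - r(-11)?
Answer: -64221752/7058566017 - 371224*√15302/7058566017 ≈ -0.015604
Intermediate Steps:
j(y, S) = -125 - y (j(y, S) = (-116 - y) - (-2 - 1*(-11)) = (-116 - y) - (-2 + 11) = (-116 - y) - 1*9 = (-116 - y) - 9 = -125 - y)
(3788*98)/(((426120 + 56451)*(j(48, 38) + √(164601 - 149299)))) = (3788*98)/(((426120 + 56451)*((-125 - 1*48) + √(164601 - 149299)))) = 371224/((482571*((-125 - 48) + √15302))) = 371224/((482571*(-173 + √15302))) = 371224/(-83484783 + 482571*√15302)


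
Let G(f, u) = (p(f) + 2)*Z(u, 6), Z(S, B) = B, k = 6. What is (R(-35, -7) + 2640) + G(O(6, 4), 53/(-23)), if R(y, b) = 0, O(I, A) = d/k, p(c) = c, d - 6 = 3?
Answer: 2661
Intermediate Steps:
d = 9 (d = 6 + 3 = 9)
O(I, A) = 3/2 (O(I, A) = 9/6 = 9*(⅙) = 3/2)
G(f, u) = 12 + 6*f (G(f, u) = (f + 2)*6 = (2 + f)*6 = 12 + 6*f)
(R(-35, -7) + 2640) + G(O(6, 4), 53/(-23)) = (0 + 2640) + (12 + 6*(3/2)) = 2640 + (12 + 9) = 2640 + 21 = 2661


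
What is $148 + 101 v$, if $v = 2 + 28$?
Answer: $3178$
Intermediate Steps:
$v = 30$
$148 + 101 v = 148 + 101 \cdot 30 = 148 + 3030 = 3178$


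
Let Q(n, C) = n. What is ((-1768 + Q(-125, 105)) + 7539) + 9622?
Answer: 15268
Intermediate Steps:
((-1768 + Q(-125, 105)) + 7539) + 9622 = ((-1768 - 125) + 7539) + 9622 = (-1893 + 7539) + 9622 = 5646 + 9622 = 15268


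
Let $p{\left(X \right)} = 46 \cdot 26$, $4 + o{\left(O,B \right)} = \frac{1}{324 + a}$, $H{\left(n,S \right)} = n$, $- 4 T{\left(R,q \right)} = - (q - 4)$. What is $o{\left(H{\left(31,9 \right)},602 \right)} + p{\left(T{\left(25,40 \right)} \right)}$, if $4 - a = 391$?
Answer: $\frac{75095}{63} \approx 1192.0$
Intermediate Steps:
$a = -387$ ($a = 4 - 391 = -387$)
$T{\left(R,q \right)} = -1 + \frac{q}{4}$ ($T{\left(R,q \right)} = - \frac{\left(-1\right) \left(q - 4\right)}{4} = - \frac{\left(-1\right) \left(-4 + q\right)}{4} = - \frac{4 - q}{4} = -1 + \frac{q}{4}$)
$o{\left(O,B \right)} = - \frac{253}{63}$ ($o{\left(O,B \right)} = -4 + \frac{1}{324 - 387} = -4 + \frac{1}{-63} = -4 - \frac{1}{63} = - \frac{253}{63}$)
$p{\left(X \right)} = 1196$
$o{\left(H{\left(31,9 \right)},602 \right)} + p{\left(T{\left(25,40 \right)} \right)} = - \frac{253}{63} + 1196 = \frac{75095}{63}$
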